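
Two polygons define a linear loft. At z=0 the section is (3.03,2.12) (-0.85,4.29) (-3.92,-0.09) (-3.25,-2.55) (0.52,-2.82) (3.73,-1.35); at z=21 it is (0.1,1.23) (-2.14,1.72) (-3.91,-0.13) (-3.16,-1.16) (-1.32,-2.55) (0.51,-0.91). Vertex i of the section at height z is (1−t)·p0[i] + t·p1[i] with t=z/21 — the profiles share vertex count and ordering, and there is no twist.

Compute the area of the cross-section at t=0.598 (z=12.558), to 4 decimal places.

Area at t=0.598: 20.2990

Cross-section at t=0.598: each vertex is (1-t)·p0[i] + t·p1[i].
  v1: (1-0.598)·(3.03,2.12) + 0.598·(0.1,1.23) = (1.2779,1.5878)
  v2: (1-0.598)·(-0.85,4.29) + 0.598·(-2.14,1.72) = (-1.6214,2.7531)
  v3: (1-0.598)·(-3.92,-0.09) + 0.598·(-3.91,-0.13) = (-3.9140,-0.1139)
  v4: (1-0.598)·(-3.25,-2.55) + 0.598·(-3.16,-1.16) = (-3.1962,-1.7188)
  v5: (1-0.598)·(0.52,-2.82) + 0.598·(-1.32,-2.55) = (-0.5803,-2.6585)
  v6: (1-0.598)·(3.73,-1.35) + 0.598·(0.51,-0.91) = (1.8044,-1.0869)
Shoelace sum Σ(x_i·y_{i+1} − x_{i+1}·y_i):
  i=1: 1.2779·2.7531 − -1.6214·1.5878 = +6.0926 (running +6.0926)
  i=2: -1.6214·-0.1139 − -3.9140·2.7531 = +10.9606 (running +17.0531)
  i=3: -3.9140·-1.7188 − -3.1962·-0.1139 = +6.3632 (running +23.4164)
  i=4: -3.1962·-2.6585 − -0.5803·-1.7188 = +7.4997 (running +30.9161)
  i=5: -0.5803·-1.0869 − 1.8044·-2.6585 = +5.4279 (running +36.3440)
  i=6: 1.8044·1.5878 − 1.2779·-1.0869 = +4.2539 (running +40.5980)
Area = |Σ|/2 = |40.5980|/2 = 20.2990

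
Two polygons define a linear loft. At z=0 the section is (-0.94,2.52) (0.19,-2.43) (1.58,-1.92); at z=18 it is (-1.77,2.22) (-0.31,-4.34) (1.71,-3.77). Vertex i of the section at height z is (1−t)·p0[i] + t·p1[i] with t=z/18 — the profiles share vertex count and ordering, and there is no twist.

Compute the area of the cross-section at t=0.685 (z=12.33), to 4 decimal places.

Cross-section at t=0.685: each vertex is (1-t)·p0[i] + t·p1[i].
  v1: (1-0.685)·(-0.94,2.52) + 0.685·(-1.77,2.22) = (-1.5086,2.3145)
  v2: (1-0.685)·(0.19,-2.43) + 0.685·(-0.31,-4.34) = (-0.1525,-3.7384)
  v3: (1-0.685)·(1.58,-1.92) + 0.685·(1.71,-3.77) = (1.6690,-3.1873)
Shoelace sum Σ(x_i·y_{i+1} − x_{i+1}·y_i):
  i=1: -1.5086·-3.7384 − -0.1525·2.3145 = +5.9924 (running +5.9924)
  i=2: -0.1525·-3.1873 − 1.6690·-3.7384 = +6.7255 (running +12.7180)
  i=3: 1.6690·2.3145 − -1.5086·-3.1873 = -0.9451 (running +11.7729)
Area = |Σ|/2 = |11.7729|/2 = 5.8864

Area at t=0.685: 5.8864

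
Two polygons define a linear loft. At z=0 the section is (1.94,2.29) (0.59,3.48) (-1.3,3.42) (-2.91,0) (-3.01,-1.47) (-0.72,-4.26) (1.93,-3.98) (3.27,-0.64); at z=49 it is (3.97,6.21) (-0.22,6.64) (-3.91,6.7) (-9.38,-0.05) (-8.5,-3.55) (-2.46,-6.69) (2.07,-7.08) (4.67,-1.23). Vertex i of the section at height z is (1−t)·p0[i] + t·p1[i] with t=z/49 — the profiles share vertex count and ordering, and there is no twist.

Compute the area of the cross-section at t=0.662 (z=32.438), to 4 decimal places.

Cross-section at t=0.662: each vertex is (1-t)·p0[i] + t·p1[i].
  v1: (1-0.662)·(1.94,2.29) + 0.662·(3.97,6.21) = (3.2839,4.8850)
  v2: (1-0.662)·(0.59,3.48) + 0.662·(-0.22,6.64) = (0.0538,5.5719)
  v3: (1-0.662)·(-1.3,3.42) + 0.662·(-3.91,6.7) = (-3.0278,5.5914)
  v4: (1-0.662)·(-2.91,0) + 0.662·(-9.38,-0.05) = (-7.1931,-0.0331)
  v5: (1-0.662)·(-3.01,-1.47) + 0.662·(-8.5,-3.55) = (-6.6444,-2.8470)
  v6: (1-0.662)·(-0.72,-4.26) + 0.662·(-2.46,-6.69) = (-1.8719,-5.8687)
  v7: (1-0.662)·(1.93,-3.98) + 0.662·(2.07,-7.08) = (2.0227,-6.0322)
  v8: (1-0.662)·(3.27,-0.64) + 0.662·(4.67,-1.23) = (4.1968,-1.0306)
Shoelace sum Σ(x_i·y_{i+1} − x_{i+1}·y_i):
  i=1: 3.2839·5.5719 − 0.0538·4.8850 = +18.0347 (running +18.0347)
  i=2: 0.0538·5.5914 − -3.0278·5.5719 = +17.1715 (running +35.2062)
  i=3: -3.0278·-0.0331 − -7.1931·5.5914 = +40.3197 (running +75.5258)
  i=4: -7.1931·-2.8470 − -6.6444·-0.0331 = +20.2587 (running +95.7845)
  i=5: -6.6444·-5.8687 − -1.8719·-2.8470 = +33.6644 (running +129.4489)
  i=6: -1.8719·-6.0322 − 2.0227·-5.8687 = +23.1620 (running +152.6109)
  i=7: 2.0227·-1.0306 − 4.1968·-6.0322 = +23.2314 (running +175.8423)
  i=8: 4.1968·4.8850 − 3.2839·-1.0306 = +23.8858 (running +199.7281)
Area = |Σ|/2 = |199.7281|/2 = 99.8641

Area at t=0.662: 99.8641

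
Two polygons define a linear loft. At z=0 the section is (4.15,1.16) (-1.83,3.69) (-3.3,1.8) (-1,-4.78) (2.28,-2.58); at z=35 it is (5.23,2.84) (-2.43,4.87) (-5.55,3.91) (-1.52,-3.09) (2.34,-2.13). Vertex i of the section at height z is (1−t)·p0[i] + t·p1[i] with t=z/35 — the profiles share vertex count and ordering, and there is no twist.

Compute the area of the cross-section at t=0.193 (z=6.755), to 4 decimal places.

Area at t=0.193: 38.2879

Cross-section at t=0.193: each vertex is (1-t)·p0[i] + t·p1[i].
  v1: (1-0.193)·(4.15,1.16) + 0.193·(5.23,2.84) = (4.3584,1.4842)
  v2: (1-0.193)·(-1.83,3.69) + 0.193·(-2.43,4.87) = (-1.9458,3.9177)
  v3: (1-0.193)·(-3.3,1.8) + 0.193·(-5.55,3.91) = (-3.7342,2.2072)
  v4: (1-0.193)·(-1,-4.78) + 0.193·(-1.52,-3.09) = (-1.1004,-4.4538)
  v5: (1-0.193)·(2.28,-2.58) + 0.193·(2.34,-2.13) = (2.2916,-2.4931)
Shoelace sum Σ(x_i·y_{i+1} − x_{i+1}·y_i):
  i=1: 4.3584·3.9177 − -1.9458·1.4842 = +19.9633 (running +19.9633)
  i=2: -1.9458·2.2072 − -3.7342·3.9177 = +10.3350 (running +30.2983)
  i=3: -3.7342·-4.4538 − -1.1004·2.2072 = +19.0605 (running +49.3587)
  i=4: -1.1004·-2.4931 − 2.2916·-4.4538 = +12.9497 (running +62.3084)
  i=5: 2.2916·1.4842 − 4.3584·-2.4931 = +14.2675 (running +76.5759)
Area = |Σ|/2 = |76.5759|/2 = 38.2879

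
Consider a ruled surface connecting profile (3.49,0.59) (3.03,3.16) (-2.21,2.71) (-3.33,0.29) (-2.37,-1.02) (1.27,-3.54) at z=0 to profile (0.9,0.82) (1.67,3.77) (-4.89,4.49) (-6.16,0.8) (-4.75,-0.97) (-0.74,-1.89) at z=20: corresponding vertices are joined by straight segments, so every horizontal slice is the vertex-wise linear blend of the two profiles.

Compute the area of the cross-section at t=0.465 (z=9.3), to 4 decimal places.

Area at t=0.465: 32.1035

Cross-section at t=0.465: each vertex is (1-t)·p0[i] + t·p1[i].
  v1: (1-0.465)·(3.49,0.59) + 0.465·(0.9,0.82) = (2.2856,0.6969)
  v2: (1-0.465)·(3.03,3.16) + 0.465·(1.67,3.77) = (2.3976,3.4436)
  v3: (1-0.465)·(-2.21,2.71) + 0.465·(-4.89,4.49) = (-3.4562,3.5377)
  v4: (1-0.465)·(-3.33,0.29) + 0.465·(-6.16,0.8) = (-4.6460,0.5272)
  v5: (1-0.465)·(-2.37,-1.02) + 0.465·(-4.75,-0.97) = (-3.4767,-0.9968)
  v6: (1-0.465)·(1.27,-3.54) + 0.465·(-0.74,-1.89) = (0.3353,-2.7727)
Shoelace sum Σ(x_i·y_{i+1} − x_{i+1}·y_i):
  i=1: 2.2856·3.4436 − 2.3976·0.6969 = +6.2000 (running +6.2000)
  i=2: 2.3976·3.5377 − -3.4562·3.4436 = +20.3839 (running +26.5839)
  i=3: -3.4562·0.5272 − -4.6460·3.5377 = +14.6140 (running +41.1979)
  i=4: -4.6460·-0.9968 − -3.4767·0.5272 = +6.4636 (running +47.6615)
  i=5: -3.4767·-2.7727 − 0.3353·-0.9968 = +9.9743 (running +57.6358)
  i=6: 0.3353·0.6969 − 2.2856·-2.7727 = +6.5713 (running +64.2071)
Area = |Σ|/2 = |64.2071|/2 = 32.1035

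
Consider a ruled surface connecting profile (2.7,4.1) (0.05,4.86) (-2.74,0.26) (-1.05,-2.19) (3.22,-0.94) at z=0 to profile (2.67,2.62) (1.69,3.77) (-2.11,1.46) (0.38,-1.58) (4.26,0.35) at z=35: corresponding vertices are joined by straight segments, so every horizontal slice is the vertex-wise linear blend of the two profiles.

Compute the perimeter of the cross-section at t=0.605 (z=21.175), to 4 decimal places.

Cross-section at t=0.605: each vertex is (1-t)·p0[i] + t·p1[i].
  v1: (1-0.605)·(2.7,4.1) + 0.605·(2.67,2.62) = (2.6818,3.2046)
  v2: (1-0.605)·(0.05,4.86) + 0.605·(1.69,3.77) = (1.0422,4.2005)
  v3: (1-0.605)·(-2.74,0.26) + 0.605·(-2.11,1.46) = (-2.3588,0.9860)
  v4: (1-0.605)·(-1.05,-2.19) + 0.605·(0.38,-1.58) = (-0.1849,-1.8209)
  v5: (1-0.605)·(3.22,-0.94) + 0.605·(4.26,0.35) = (3.8492,-0.1596)
Perimeter = Σ |v_{i+1} − v_i|:
  edge 1→2: √(-1.6397² + 0.9959²) = 1.9184 (running 1.9184)
  edge 2→3: √(-3.4010² + -3.2146²) = 4.6798 (running 6.5982)
  edge 3→4: √(2.1740² + -2.8069²) = 3.5504 (running 10.1486)
  edge 4→5: √(4.0340² + 1.6614²) = 4.3628 (running 14.5114)
  edge 5→1: √(-1.1673² + 3.3641²) = 3.5609 (running 18.0723)
Perimeter = 18.0723

Perimeter at t=0.605: 18.0723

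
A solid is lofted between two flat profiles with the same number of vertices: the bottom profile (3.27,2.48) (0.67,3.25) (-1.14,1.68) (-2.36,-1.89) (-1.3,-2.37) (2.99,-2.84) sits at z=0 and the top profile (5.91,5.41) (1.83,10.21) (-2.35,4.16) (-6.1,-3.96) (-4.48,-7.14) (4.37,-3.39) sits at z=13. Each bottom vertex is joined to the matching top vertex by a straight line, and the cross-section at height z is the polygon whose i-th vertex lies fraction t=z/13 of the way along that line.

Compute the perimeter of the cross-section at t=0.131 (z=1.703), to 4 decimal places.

Cross-section at t=0.131: each vertex is (1-t)·p0[i] + t·p1[i].
  v1: (1-0.131)·(3.27,2.48) + 0.131·(5.91,5.41) = (3.6158,2.8638)
  v2: (1-0.131)·(0.67,3.25) + 0.131·(1.83,10.21) = (0.8220,4.1618)
  v3: (1-0.131)·(-1.14,1.68) + 0.131·(-2.35,4.16) = (-1.2985,2.0049)
  v4: (1-0.131)·(-2.36,-1.89) + 0.131·(-6.1,-3.96) = (-2.8499,-2.1612)
  v5: (1-0.131)·(-1.3,-2.37) + 0.131·(-4.48,-7.14) = (-1.7166,-2.9949)
  v6: (1-0.131)·(2.99,-2.84) + 0.131·(4.37,-3.39) = (3.1708,-2.9120)
Perimeter = Σ |v_{i+1} − v_i|:
  edge 1→2: √(-2.7939² + 1.2979²) = 3.0806 (running 3.0806)
  edge 2→3: √(-2.1205² + -2.1569²) = 3.0247 (running 6.1053)
  edge 3→4: √(-1.5514² + -4.1661²) = 4.4455 (running 10.5508)
  edge 4→5: √(1.1334² + -0.8337²) = 1.4070 (running 11.9578)
  edge 5→6: √(4.8874² + 0.0828²) = 4.8881 (running 16.8459)
  edge 6→1: √(0.4451² + 5.7759²) = 5.7930 (running 22.6389)
Perimeter = 22.6389

Perimeter at t=0.131: 22.6389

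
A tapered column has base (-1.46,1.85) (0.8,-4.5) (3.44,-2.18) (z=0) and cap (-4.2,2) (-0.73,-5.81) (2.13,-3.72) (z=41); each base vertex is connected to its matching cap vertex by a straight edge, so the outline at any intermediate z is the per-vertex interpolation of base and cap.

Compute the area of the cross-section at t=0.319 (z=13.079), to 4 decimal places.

Area at t=0.319: 12.2082

Cross-section at t=0.319: each vertex is (1-t)·p0[i] + t·p1[i].
  v1: (1-0.319)·(-1.46,1.85) + 0.319·(-4.2,2) = (-2.3341,1.8979)
  v2: (1-0.319)·(0.8,-4.5) + 0.319·(-0.73,-5.81) = (0.3119,-4.9179)
  v3: (1-0.319)·(3.44,-2.18) + 0.319·(2.13,-3.72) = (3.0221,-2.6713)
Shoelace sum Σ(x_i·y_{i+1} − x_{i+1}·y_i):
  i=1: -2.3341·-4.9179 − 0.3119·1.8979 = +10.8867 (running +10.8867)
  i=2: 0.3119·-2.6713 − 3.0221·-4.9179 = +14.0292 (running +24.9158)
  i=3: 3.0221·1.8979 − -2.3341·-2.6713 = -0.4994 (running +24.4164)
Area = |Σ|/2 = |24.4164|/2 = 12.2082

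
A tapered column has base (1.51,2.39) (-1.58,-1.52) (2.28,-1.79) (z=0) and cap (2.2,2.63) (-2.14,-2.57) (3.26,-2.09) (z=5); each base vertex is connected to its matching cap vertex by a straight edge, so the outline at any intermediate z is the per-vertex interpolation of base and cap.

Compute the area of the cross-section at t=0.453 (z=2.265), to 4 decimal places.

Cross-section at t=0.453: each vertex is (1-t)·p0[i] + t·p1[i].
  v1: (1-0.453)·(1.51,2.39) + 0.453·(2.2,2.63) = (1.8226,2.4987)
  v2: (1-0.453)·(-1.58,-1.52) + 0.453·(-2.14,-2.57) = (-1.8337,-1.9956)
  v3: (1-0.453)·(2.28,-1.79) + 0.453·(3.26,-2.09) = (2.7239,-1.9259)
Shoelace sum Σ(x_i·y_{i+1} − x_{i+1}·y_i):
  i=1: 1.8226·-1.9956 − -1.8337·2.4987 = +0.9446 (running +0.9446)
  i=2: -1.8337·-1.9259 − 2.7239·-1.9956 = +8.9675 (running +9.9122)
  i=3: 2.7239·2.4987 − 1.8226·-1.9259 = +10.3165 (running +20.2286)
Area = |Σ|/2 = |20.2286|/2 = 10.1143

Area at t=0.453: 10.1143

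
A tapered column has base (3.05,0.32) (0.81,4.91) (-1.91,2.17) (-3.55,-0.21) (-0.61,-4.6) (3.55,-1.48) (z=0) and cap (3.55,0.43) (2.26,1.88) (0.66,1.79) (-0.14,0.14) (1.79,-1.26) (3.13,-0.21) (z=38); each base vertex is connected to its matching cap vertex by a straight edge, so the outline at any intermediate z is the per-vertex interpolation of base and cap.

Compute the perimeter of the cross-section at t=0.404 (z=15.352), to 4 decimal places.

Cross-section at t=0.404: each vertex is (1-t)·p0[i] + t·p1[i].
  v1: (1-0.404)·(3.05,0.32) + 0.404·(3.55,0.43) = (3.2520,0.3644)
  v2: (1-0.404)·(0.81,4.91) + 0.404·(2.26,1.88) = (1.3958,3.6859)
  v3: (1-0.404)·(-1.91,2.17) + 0.404·(0.66,1.79) = (-0.8717,2.0165)
  v4: (1-0.404)·(-3.55,-0.21) + 0.404·(-0.14,0.14) = (-2.1724,-0.0686)
  v5: (1-0.404)·(-0.61,-4.6) + 0.404·(1.79,-1.26) = (0.3596,-3.2506)
  v6: (1-0.404)·(3.55,-1.48) + 0.404·(3.13,-0.21) = (3.3803,-0.9669)
Perimeter = Σ |v_{i+1} − v_i|:
  edge 1→2: √(-1.8562² + 3.3214²) = 3.8049 (running 3.8049)
  edge 2→3: √(-2.2675² + -1.6694²) = 2.8158 (running 6.6207)
  edge 3→4: √(-1.3006² + -2.0851²) = 2.4575 (running 9.0782)
  edge 4→5: √(2.5320² + -3.1820²) = 4.0665 (running 13.1446)
  edge 5→6: √(3.0207² + 2.2837²) = 3.7868 (running 16.9315)
  edge 6→1: √(-0.1283² + 1.3314²) = 1.3375 (running 18.2690)
Perimeter = 18.2690

Perimeter at t=0.404: 18.2690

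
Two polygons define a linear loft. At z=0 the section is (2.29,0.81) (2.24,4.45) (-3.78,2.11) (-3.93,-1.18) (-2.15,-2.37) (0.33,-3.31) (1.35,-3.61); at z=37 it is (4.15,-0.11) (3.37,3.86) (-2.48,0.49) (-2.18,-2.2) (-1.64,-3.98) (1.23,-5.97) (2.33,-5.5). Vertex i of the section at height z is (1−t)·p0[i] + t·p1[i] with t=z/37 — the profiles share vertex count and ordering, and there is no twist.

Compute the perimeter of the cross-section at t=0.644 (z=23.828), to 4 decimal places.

Cross-section at t=0.644: each vertex is (1-t)·p0[i] + t·p1[i].
  v1: (1-0.644)·(2.29,0.81) + 0.644·(4.15,-0.11) = (3.4878,0.2175)
  v2: (1-0.644)·(2.24,4.45) + 0.644·(3.37,3.86) = (2.9677,4.0700)
  v3: (1-0.644)·(-3.78,2.11) + 0.644·(-2.48,0.49) = (-2.9428,1.0667)
  v4: (1-0.644)·(-3.93,-1.18) + 0.644·(-2.18,-2.2) = (-2.8030,-1.8369)
  v5: (1-0.644)·(-2.15,-2.37) + 0.644·(-1.64,-3.98) = (-1.8216,-3.4068)
  v6: (1-0.644)·(0.33,-3.31) + 0.644·(1.23,-5.97) = (0.9096,-5.0230)
  v7: (1-0.644)·(1.35,-3.61) + 0.644·(2.33,-5.5) = (1.9811,-4.8272)
Perimeter = Σ |v_{i+1} − v_i|:
  edge 1→2: √(-0.5201² + 3.8525²) = 3.8875 (running 3.8875)
  edge 2→3: √(-5.9105² + -3.0033²) = 6.6298 (running 10.5173)
  edge 3→4: √(0.1398² + -2.9036²) = 2.9070 (running 13.4242)
  edge 4→5: √(0.9814² + -1.5700²) = 1.8515 (running 15.2757)
  edge 5→6: √(2.7312² + -1.6162²) = 3.1735 (running 18.4493)
  edge 6→7: √(1.0715² + 0.1959²) = 1.0893 (running 19.5385)
  edge 7→1: √(1.5067² + 5.0447²) = 5.2649 (running 24.8034)
Perimeter = 24.8034

Perimeter at t=0.644: 24.8034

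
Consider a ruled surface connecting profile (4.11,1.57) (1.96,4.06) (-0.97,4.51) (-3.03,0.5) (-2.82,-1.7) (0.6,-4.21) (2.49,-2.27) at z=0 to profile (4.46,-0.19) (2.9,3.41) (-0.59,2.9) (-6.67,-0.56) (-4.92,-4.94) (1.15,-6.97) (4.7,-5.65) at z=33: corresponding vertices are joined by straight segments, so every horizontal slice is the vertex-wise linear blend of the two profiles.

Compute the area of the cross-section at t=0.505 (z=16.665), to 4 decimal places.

Area at t=0.505: 60.6338

Cross-section at t=0.505: each vertex is (1-t)·p0[i] + t·p1[i].
  v1: (1-0.505)·(4.11,1.57) + 0.505·(4.46,-0.19) = (4.2867,0.6812)
  v2: (1-0.505)·(1.96,4.06) + 0.505·(2.9,3.41) = (2.4347,3.7317)
  v3: (1-0.505)·(-0.97,4.51) + 0.505·(-0.59,2.9) = (-0.7781,3.6970)
  v4: (1-0.505)·(-3.03,0.5) + 0.505·(-6.67,-0.56) = (-4.8682,-0.0353)
  v5: (1-0.505)·(-2.82,-1.7) + 0.505·(-4.92,-4.94) = (-3.8805,-3.3362)
  v6: (1-0.505)·(0.6,-4.21) + 0.505·(1.15,-6.97) = (0.8778,-5.6038)
  v7: (1-0.505)·(2.49,-2.27) + 0.505·(4.7,-5.65) = (3.6060,-3.9769)
Shoelace sum Σ(x_i·y_{i+1} − x_{i+1}·y_i):
  i=1: 4.2867·3.7317 − 2.4347·0.6812 = +14.3386 (running +14.3386)
  i=2: 2.4347·3.6970 − -0.7781·3.7317 = +11.9046 (running +26.2432)
  i=3: -0.7781·-0.0353 − -4.8682·3.6970 = +18.0250 (running +44.2682)
  i=4: -4.8682·-3.3362 − -3.8805·-0.0353 = +16.1043 (running +60.3725)
  i=5: -3.8805·-5.6038 − 0.8778·-3.3362 = +24.6739 (running +85.0464)
  i=6: 0.8778·-3.9769 − 3.6060·-5.6038 = +16.7169 (running +101.7632)
  i=7: 3.6060·0.6812 − 4.2867·-3.9769 = +19.5044 (running +121.2676)
Area = |Σ|/2 = |121.2676|/2 = 60.6338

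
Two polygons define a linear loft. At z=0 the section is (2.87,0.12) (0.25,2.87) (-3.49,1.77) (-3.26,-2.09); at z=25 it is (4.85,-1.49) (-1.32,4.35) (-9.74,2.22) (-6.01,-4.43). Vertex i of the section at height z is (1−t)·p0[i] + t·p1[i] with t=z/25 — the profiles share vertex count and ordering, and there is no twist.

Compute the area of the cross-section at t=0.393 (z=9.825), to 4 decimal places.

Cross-section at t=0.393: each vertex is (1-t)·p0[i] + t·p1[i].
  v1: (1-0.393)·(2.87,0.12) + 0.393·(4.85,-1.49) = (3.6481,-0.5127)
  v2: (1-0.393)·(0.25,2.87) + 0.393·(-1.32,4.35) = (-0.3670,3.4516)
  v3: (1-0.393)·(-3.49,1.77) + 0.393·(-9.74,2.22) = (-5.9463,1.9468)
  v4: (1-0.393)·(-3.26,-2.09) + 0.393·(-6.01,-4.43) = (-4.3407,-3.0096)
Shoelace sum Σ(x_i·y_{i+1} − x_{i+1}·y_i):
  i=1: 3.6481·3.4516 − -0.3670·-0.5127 = +12.4039 (running +12.4039)
  i=2: -0.3670·1.9468 − -5.9463·3.4516 = +19.8098 (running +32.2137)
  i=3: -5.9463·-3.0096 − -4.3407·1.9468 = +26.3467 (running +58.5604)
  i=4: -4.3407·-0.5127 − 3.6481·-3.0096 = +13.2051 (running +71.7656)
Area = |Σ|/2 = |71.7656|/2 = 35.8828

Area at t=0.393: 35.8828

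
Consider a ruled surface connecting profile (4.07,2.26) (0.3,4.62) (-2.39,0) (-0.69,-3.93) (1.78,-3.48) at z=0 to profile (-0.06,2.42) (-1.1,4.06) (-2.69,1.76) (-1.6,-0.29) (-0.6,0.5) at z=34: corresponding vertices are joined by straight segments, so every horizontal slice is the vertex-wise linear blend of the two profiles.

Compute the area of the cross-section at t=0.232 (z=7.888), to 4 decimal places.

Cross-section at t=0.232: each vertex is (1-t)·p0[i] + t·p1[i].
  v1: (1-0.232)·(4.07,2.26) + 0.232·(-0.06,2.42) = (3.1118,2.2971)
  v2: (1-0.232)·(0.3,4.62) + 0.232·(-1.1,4.06) = (-0.0248,4.4901)
  v3: (1-0.232)·(-2.39,0) + 0.232·(-2.69,1.76) = (-2.4596,0.4083)
  v4: (1-0.232)·(-0.69,-3.93) + 0.232·(-1.6,-0.29) = (-0.9011,-3.0855)
  v5: (1-0.232)·(1.78,-3.48) + 0.232·(-0.6,0.5) = (1.2278,-2.5566)
Shoelace sum Σ(x_i·y_{i+1} − x_{i+1}·y_i):
  i=1: 3.1118·4.4901 − -0.0248·2.2971 = +14.0294 (running +14.0294)
  i=2: -0.0248·0.4083 − -2.4596·4.4901 = +11.0337 (running +25.0631)
  i=3: -2.4596·-3.0855 − -0.9011·0.4083 = +7.9571 (running +33.0201)
  i=4: -0.9011·-2.5566 − 1.2278·-3.0855 = +6.0924 (running +39.1125)
  i=5: 1.2278·2.2971 − 3.1118·-2.5566 = +10.7764 (running +49.8889)
Area = |Σ|/2 = |49.8889|/2 = 24.9444

Area at t=0.232: 24.9444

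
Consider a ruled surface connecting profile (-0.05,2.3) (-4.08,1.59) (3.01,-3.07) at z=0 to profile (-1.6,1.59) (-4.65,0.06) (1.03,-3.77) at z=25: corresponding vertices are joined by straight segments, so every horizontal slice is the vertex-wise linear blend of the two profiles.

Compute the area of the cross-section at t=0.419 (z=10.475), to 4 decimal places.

Cross-section at t=0.419: each vertex is (1-t)·p0[i] + t·p1[i].
  v1: (1-0.419)·(-0.05,2.3) + 0.419·(-1.6,1.59) = (-0.6995,2.0025)
  v2: (1-0.419)·(-4.08,1.59) + 0.419·(-4.65,0.06) = (-4.3188,0.9489)
  v3: (1-0.419)·(3.01,-3.07) + 0.419·(1.03,-3.77) = (2.1804,-3.3633)
Shoelace sum Σ(x_i·y_{i+1} − x_{i+1}·y_i):
  i=1: -0.6995·0.9489 − -4.3188·2.0025 = +7.9848 (running +7.9848)
  i=2: -4.3188·-3.3633 − 2.1804·0.9489 = +12.4565 (running +20.4413)
  i=3: 2.1804·2.0025 − -0.6995·-3.3633 = +2.0138 (running +22.4550)
Area = |Σ|/2 = |22.4550|/2 = 11.2275

Area at t=0.419: 11.2275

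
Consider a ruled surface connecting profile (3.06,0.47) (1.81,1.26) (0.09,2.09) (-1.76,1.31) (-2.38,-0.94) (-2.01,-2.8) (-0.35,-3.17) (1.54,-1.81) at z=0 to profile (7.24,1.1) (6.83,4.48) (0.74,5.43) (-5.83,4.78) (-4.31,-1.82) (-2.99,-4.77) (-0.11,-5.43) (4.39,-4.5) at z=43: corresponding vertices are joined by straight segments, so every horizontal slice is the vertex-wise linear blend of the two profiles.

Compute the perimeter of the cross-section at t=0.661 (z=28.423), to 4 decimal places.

Perimeter at t=0.661: 31.6441

Cross-section at t=0.661: each vertex is (1-t)·p0[i] + t·p1[i].
  v1: (1-0.661)·(3.06,0.47) + 0.661·(7.24,1.1) = (5.8230,0.8864)
  v2: (1-0.661)·(1.81,1.26) + 0.661·(6.83,4.48) = (5.1282,3.3884)
  v3: (1-0.661)·(0.09,2.09) + 0.661·(0.74,5.43) = (0.5197,4.2977)
  v4: (1-0.661)·(-1.76,1.31) + 0.661·(-5.83,4.78) = (-4.4503,3.6037)
  v5: (1-0.661)·(-2.38,-0.94) + 0.661·(-4.31,-1.82) = (-3.6557,-1.5217)
  v6: (1-0.661)·(-2.01,-2.8) + 0.661·(-2.99,-4.77) = (-2.6578,-4.1022)
  v7: (1-0.661)·(-0.35,-3.17) + 0.661·(-0.11,-5.43) = (-0.1914,-4.6639)
  v8: (1-0.661)·(1.54,-1.81) + 0.661·(4.39,-4.5) = (3.4238,-3.5881)
Perimeter = Σ |v_{i+1} − v_i|:
  edge 1→2: √(-0.6948² + 2.5020²) = 2.5967 (running 2.5967)
  edge 2→3: √(-4.6086² + 0.9093²) = 4.6974 (running 7.2941)
  edge 3→4: √(-4.9699² + -0.6941²) = 5.0182 (running 12.3122)
  edge 4→5: √(0.7945² + -5.1254²) = 5.1866 (running 17.4988)
  edge 5→6: √(0.9979² + -2.5805²) = 2.7667 (running 20.2655)
  edge 6→7: √(2.4664² + -0.5617²) = 2.5296 (running 22.7951)
  edge 7→8: √(3.6152² + 1.0758²) = 3.7719 (running 26.5670)
  edge 8→1: √(2.3991² + 4.4745²) = 5.0771 (running 31.6441)
Perimeter = 31.6441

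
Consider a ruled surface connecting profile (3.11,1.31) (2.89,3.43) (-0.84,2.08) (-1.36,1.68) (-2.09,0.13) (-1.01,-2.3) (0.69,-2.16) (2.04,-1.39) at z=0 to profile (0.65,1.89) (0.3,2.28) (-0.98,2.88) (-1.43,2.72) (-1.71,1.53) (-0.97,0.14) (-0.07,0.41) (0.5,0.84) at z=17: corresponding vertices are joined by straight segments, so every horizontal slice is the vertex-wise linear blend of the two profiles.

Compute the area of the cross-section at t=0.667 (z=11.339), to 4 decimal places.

Area at t=0.667: 8.3375

Cross-section at t=0.667: each vertex is (1-t)·p0[i] + t·p1[i].
  v1: (1-0.667)·(3.11,1.31) + 0.667·(0.65,1.89) = (1.4692,1.6969)
  v2: (1-0.667)·(2.89,3.43) + 0.667·(0.3,2.28) = (1.1625,2.6629)
  v3: (1-0.667)·(-0.84,2.08) + 0.667·(-0.98,2.88) = (-0.9334,2.6136)
  v4: (1-0.667)·(-1.36,1.68) + 0.667·(-1.43,2.72) = (-1.4067,2.3737)
  v5: (1-0.667)·(-2.09,0.13) + 0.667·(-1.71,1.53) = (-1.8365,1.0638)
  v6: (1-0.667)·(-1.01,-2.3) + 0.667·(-0.97,0.14) = (-0.9833,-0.6725)
  v7: (1-0.667)·(0.69,-2.16) + 0.667·(-0.07,0.41) = (0.1831,-0.4458)
  v8: (1-0.667)·(2.04,-1.39) + 0.667·(0.5,0.84) = (1.0128,0.0974)
Shoelace sum Σ(x_i·y_{i+1} − x_{i+1}·y_i):
  i=1: 1.4692·2.6629 − 1.1625·1.6969 = +1.9398 (running +1.9398)
  i=2: 1.1625·2.6136 − -0.9334·2.6629 = +5.5238 (running +7.4636)
  i=3: -0.9334·2.3737 − -1.4067·2.6136 = +1.4610 (running +8.9246)
  i=4: -1.4067·1.0638 − -1.8365·2.3737 = +2.8629 (running +11.7875)
  i=5: -1.8365·-0.6725 − -0.9833·1.0638 = +2.2812 (running +14.0686)
  i=6: -0.9833·-0.4458 − 0.1831·-0.6725 = +0.5615 (running +14.6301)
  i=7: 0.1831·0.0974 − 1.0128·-0.4458 = +0.4694 (running +15.0995)
  i=8: 1.0128·1.6969 − 1.4692·0.0974 = +1.5755 (running +16.6750)
Area = |Σ|/2 = |16.6750|/2 = 8.3375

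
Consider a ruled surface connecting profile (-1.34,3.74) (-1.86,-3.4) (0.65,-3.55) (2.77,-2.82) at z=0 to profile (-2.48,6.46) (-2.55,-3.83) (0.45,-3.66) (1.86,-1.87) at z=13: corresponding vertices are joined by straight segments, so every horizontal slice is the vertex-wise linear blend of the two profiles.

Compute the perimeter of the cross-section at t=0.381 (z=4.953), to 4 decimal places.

Cross-section at t=0.381: each vertex is (1-t)·p0[i] + t·p1[i].
  v1: (1-0.381)·(-1.34,3.74) + 0.381·(-2.48,6.46) = (-1.7743,4.7763)
  v2: (1-0.381)·(-1.86,-3.4) + 0.381·(-2.55,-3.83) = (-2.1229,-3.5638)
  v3: (1-0.381)·(0.65,-3.55) + 0.381·(0.45,-3.66) = (0.5738,-3.5919)
  v4: (1-0.381)·(2.77,-2.82) + 0.381·(1.86,-1.87) = (2.4233,-2.4581)
Perimeter = Σ |v_{i+1} − v_i|:
  edge 1→2: √(-0.3485² + -8.3402²) = 8.3474 (running 8.3474)
  edge 2→3: √(2.6967² + -0.0281²) = 2.6968 (running 11.0443)
  edge 3→4: √(1.8495² + 1.1339²) = 2.1694 (running 13.2137)
  edge 4→1: √(-4.1976² + 7.2344²) = 8.3640 (running 21.5776)
Perimeter = 21.5776

Perimeter at t=0.381: 21.5776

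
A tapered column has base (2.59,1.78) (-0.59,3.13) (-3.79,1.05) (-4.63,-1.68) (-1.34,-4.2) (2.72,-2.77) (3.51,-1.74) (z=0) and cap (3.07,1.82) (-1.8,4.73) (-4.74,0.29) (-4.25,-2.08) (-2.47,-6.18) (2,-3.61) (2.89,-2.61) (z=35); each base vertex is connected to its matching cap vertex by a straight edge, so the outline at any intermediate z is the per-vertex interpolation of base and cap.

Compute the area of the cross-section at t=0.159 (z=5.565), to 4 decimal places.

Area at t=0.159: 42.2103

Cross-section at t=0.159: each vertex is (1-t)·p0[i] + t·p1[i].
  v1: (1-0.159)·(2.59,1.78) + 0.159·(3.07,1.82) = (2.6663,1.7864)
  v2: (1-0.159)·(-0.59,3.13) + 0.159·(-1.8,4.73) = (-0.7824,3.3844)
  v3: (1-0.159)·(-3.79,1.05) + 0.159·(-4.74,0.29) = (-3.9410,0.9292)
  v4: (1-0.159)·(-4.63,-1.68) + 0.159·(-4.25,-2.08) = (-4.5696,-1.7436)
  v5: (1-0.159)·(-1.34,-4.2) + 0.159·(-2.47,-6.18) = (-1.5197,-4.5148)
  v6: (1-0.159)·(2.72,-2.77) + 0.159·(2,-3.61) = (2.6055,-2.9036)
  v7: (1-0.159)·(3.51,-1.74) + 0.159·(2.89,-2.61) = (3.4114,-1.8783)
Shoelace sum Σ(x_i·y_{i+1} − x_{i+1}·y_i):
  i=1: 2.6663·3.3844 − -0.7824·1.7864 = +10.4215 (running +10.4215)
  i=2: -0.7824·0.9292 − -3.9410·3.3844 = +12.6111 (running +23.0326)
  i=3: -3.9410·-1.7436 − -4.5696·0.9292 = +11.1175 (running +34.1501)
  i=4: -4.5696·-4.5148 − -1.5197·-1.7436 = +17.9811 (running +52.1313)
  i=5: -1.5197·-2.9036 − 2.6055·-4.5148 = +16.1759 (running +68.3072)
  i=6: 2.6055·-1.8783 − 3.4114·-2.9036 = +5.0112 (running +73.3184)
  i=7: 3.4114·1.7864 − 2.6663·-1.8783 = +11.1023 (running +84.4207)
Area = |Σ|/2 = |84.4207|/2 = 42.2103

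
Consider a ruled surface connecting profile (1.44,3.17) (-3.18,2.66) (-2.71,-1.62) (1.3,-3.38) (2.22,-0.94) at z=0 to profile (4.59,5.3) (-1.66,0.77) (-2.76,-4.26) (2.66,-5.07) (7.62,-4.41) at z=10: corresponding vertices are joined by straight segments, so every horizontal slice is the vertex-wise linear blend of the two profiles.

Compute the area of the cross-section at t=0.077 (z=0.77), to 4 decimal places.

Cross-section at t=0.077: each vertex is (1-t)·p0[i] + t·p1[i].
  v1: (1-0.077)·(1.44,3.17) + 0.077·(4.59,5.3) = (1.6825,3.3340)
  v2: (1-0.077)·(-3.18,2.66) + 0.077·(-1.66,0.77) = (-3.0630,2.5145)
  v3: (1-0.077)·(-2.71,-1.62) + 0.077·(-2.76,-4.26) = (-2.7139,-1.8233)
  v4: (1-0.077)·(1.3,-3.38) + 0.077·(2.66,-5.07) = (1.4047,-3.5101)
  v5: (1-0.077)·(2.22,-0.94) + 0.077·(7.62,-4.41) = (2.6358,-1.2072)
Shoelace sum Σ(x_i·y_{i+1} − x_{i+1}·y_i):
  i=1: 1.6825·2.5145 − -3.0630·3.3340 = +14.4427 (running +14.4427)
  i=2: -3.0630·-1.8233 − -2.7139·2.5145 = +12.4085 (running +26.8512)
  i=3: -2.7139·-3.5101 − 1.4047·-1.8233 = +12.0872 (running +38.9384)
  i=4: 1.4047·-1.2072 − 2.6358·-3.5101 = +7.5562 (running +46.4946)
  i=5: 2.6358·3.3340 − 1.6825·-1.2072 = +10.8189 (running +57.3135)
Area = |Σ|/2 = |57.3135|/2 = 28.6568

Area at t=0.077: 28.6568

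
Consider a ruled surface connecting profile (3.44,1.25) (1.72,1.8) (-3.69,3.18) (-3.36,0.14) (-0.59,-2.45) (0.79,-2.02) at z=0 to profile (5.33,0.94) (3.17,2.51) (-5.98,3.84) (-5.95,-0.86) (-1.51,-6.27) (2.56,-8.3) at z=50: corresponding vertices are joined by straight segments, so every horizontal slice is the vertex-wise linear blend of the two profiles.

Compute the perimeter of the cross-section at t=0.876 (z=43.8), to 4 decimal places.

Perimeter at t=0.876: 35.4836

Cross-section at t=0.876: each vertex is (1-t)·p0[i] + t·p1[i].
  v1: (1-0.876)·(3.44,1.25) + 0.876·(5.33,0.94) = (5.0956,0.9784)
  v2: (1-0.876)·(1.72,1.8) + 0.876·(3.17,2.51) = (2.9902,2.4220)
  v3: (1-0.876)·(-3.69,3.18) + 0.876·(-5.98,3.84) = (-5.6960,3.7582)
  v4: (1-0.876)·(-3.36,0.14) + 0.876·(-5.95,-0.86) = (-5.6288,-0.7360)
  v5: (1-0.876)·(-0.59,-2.45) + 0.876·(-1.51,-6.27) = (-1.3959,-5.7963)
  v6: (1-0.876)·(0.79,-2.02) + 0.876·(2.56,-8.3) = (2.3405,-7.5213)
Perimeter = Σ |v_{i+1} − v_i|:
  edge 1→2: √(-2.1054² + 1.4435²) = 2.5528 (running 2.5528)
  edge 2→3: √(-8.6862² + 1.3362²) = 8.7884 (running 11.3412)
  edge 3→4: √(0.0672² + -4.4942²) = 4.4947 (running 15.8358)
  edge 4→5: √(4.2329² + -5.0603²) = 6.5973 (running 22.4331)
  edge 5→6: √(3.7364² + -1.7250²) = 4.1154 (running 26.5485)
  edge 6→1: √(2.7551² + 8.4997²) = 8.9351 (running 35.4836)
Perimeter = 35.4836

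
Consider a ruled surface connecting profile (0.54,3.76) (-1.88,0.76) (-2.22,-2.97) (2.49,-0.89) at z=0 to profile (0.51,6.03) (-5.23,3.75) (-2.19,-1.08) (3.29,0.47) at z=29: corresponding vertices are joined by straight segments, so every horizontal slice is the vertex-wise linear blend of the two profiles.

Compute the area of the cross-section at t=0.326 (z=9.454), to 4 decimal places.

Area at t=0.326: 22.6010

Cross-section at t=0.326: each vertex is (1-t)·p0[i] + t·p1[i].
  v1: (1-0.326)·(0.54,3.76) + 0.326·(0.51,6.03) = (0.5302,4.5000)
  v2: (1-0.326)·(-1.88,0.76) + 0.326·(-5.23,3.75) = (-2.9721,1.7347)
  v3: (1-0.326)·(-2.22,-2.97) + 0.326·(-2.19,-1.08) = (-2.2102,-2.3539)
  v4: (1-0.326)·(2.49,-0.89) + 0.326·(3.29,0.47) = (2.7508,-0.4466)
Shoelace sum Σ(x_i·y_{i+1} − x_{i+1}·y_i):
  i=1: 0.5302·1.7347 − -2.9721·4.5000 = +14.2943 (running +14.2943)
  i=2: -2.9721·-2.3539 − -2.2102·1.7347 = +10.8301 (running +25.1244)
  i=3: -2.2102·-0.4466 − 2.7508·-2.3539 = +7.4622 (running +32.5865)
  i=4: 2.7508·4.5000 − 0.5302·-0.4466 = +12.6155 (running +45.2020)
Area = |Σ|/2 = |45.2020|/2 = 22.6010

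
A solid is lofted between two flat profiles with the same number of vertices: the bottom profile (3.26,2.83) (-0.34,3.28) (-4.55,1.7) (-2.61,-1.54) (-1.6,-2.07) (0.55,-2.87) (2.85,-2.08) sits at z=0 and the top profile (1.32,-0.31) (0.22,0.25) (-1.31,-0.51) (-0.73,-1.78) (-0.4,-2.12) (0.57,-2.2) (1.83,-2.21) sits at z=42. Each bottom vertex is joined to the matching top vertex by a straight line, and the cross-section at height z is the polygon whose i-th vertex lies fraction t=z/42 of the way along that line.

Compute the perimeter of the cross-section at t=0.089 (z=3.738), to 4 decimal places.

Cross-section at t=0.089: each vertex is (1-t)·p0[i] + t·p1[i].
  v1: (1-0.089)·(3.26,2.83) + 0.089·(1.32,-0.31) = (3.0873,2.5505)
  v2: (1-0.089)·(-0.34,3.28) + 0.089·(0.22,0.25) = (-0.2902,3.0103)
  v3: (1-0.089)·(-4.55,1.7) + 0.089·(-1.31,-0.51) = (-4.2616,1.5033)
  v4: (1-0.089)·(-2.61,-1.54) + 0.089·(-0.73,-1.78) = (-2.4427,-1.5614)
  v5: (1-0.089)·(-1.6,-2.07) + 0.089·(-0.4,-2.12) = (-1.4932,-2.0745)
  v6: (1-0.089)·(0.55,-2.87) + 0.089·(0.57,-2.2) = (0.5518,-2.8104)
  v7: (1-0.089)·(2.85,-2.08) + 0.089·(1.83,-2.21) = (2.7592,-2.0916)
Perimeter = Σ |v_{i+1} − v_i|:
  edge 1→2: √(-3.3775² + 0.4598²) = 3.4087 (running 3.4087)
  edge 2→3: √(-3.9715² + -1.5070²) = 4.2478 (running 7.6564)
  edge 3→4: √(1.8190² + -3.0647²) = 3.5638 (running 11.2203)
  edge 4→5: √(0.9495² + -0.5131²) = 1.0792 (running 12.2995)
  edge 5→6: √(2.0450² + -0.7359²) = 2.1734 (running 14.4729)
  edge 6→7: √(2.2074² + 0.7188²) = 2.3215 (running 16.7944)
  edge 7→1: √(0.3281² + 4.6421²) = 4.6537 (running 21.4481)
Perimeter = 21.4481

Perimeter at t=0.089: 21.4481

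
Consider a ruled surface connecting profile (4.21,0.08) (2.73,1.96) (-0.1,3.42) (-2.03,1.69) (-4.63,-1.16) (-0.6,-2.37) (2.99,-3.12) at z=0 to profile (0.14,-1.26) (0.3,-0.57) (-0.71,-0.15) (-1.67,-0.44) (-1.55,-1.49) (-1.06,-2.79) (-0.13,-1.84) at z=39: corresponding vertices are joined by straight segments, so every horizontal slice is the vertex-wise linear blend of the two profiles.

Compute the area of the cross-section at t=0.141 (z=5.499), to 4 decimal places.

Cross-section at t=0.141: each vertex is (1-t)·p0[i] + t·p1[i].
  v1: (1-0.141)·(4.21,0.08) + 0.141·(0.14,-1.26) = (3.6361,-0.1089)
  v2: (1-0.141)·(2.73,1.96) + 0.141·(0.3,-0.57) = (2.3874,1.6033)
  v3: (1-0.141)·(-0.1,3.42) + 0.141·(-0.71,-0.15) = (-0.1860,2.9166)
  v4: (1-0.141)·(-2.03,1.69) + 0.141·(-1.67,-0.44) = (-1.9792,1.3897)
  v5: (1-0.141)·(-4.63,-1.16) + 0.141·(-1.55,-1.49) = (-4.1957,-1.2065)
  v6: (1-0.141)·(-0.6,-2.37) + 0.141·(-1.06,-2.79) = (-0.6649,-2.4292)
  v7: (1-0.141)·(2.99,-3.12) + 0.141·(-0.13,-1.84) = (2.5501,-2.9395)
Shoelace sum Σ(x_i·y_{i+1} − x_{i+1}·y_i):
  i=1: 3.6361·1.6033 − 2.3874·-0.1089 = +6.0898 (running +6.0898)
  i=2: 2.3874·2.9166 − -0.1860·1.6033 = +7.2613 (running +13.3511)
  i=3: -0.1860·1.3897 − -1.9792·2.9166 = +5.5142 (running +18.8653)
  i=4: -1.9792·-1.2065 − -4.1957·1.3897 = +8.2187 (running +27.0840)
  i=5: -4.1957·-2.4292 − -0.6649·-1.2065 = +9.3902 (running +36.4741)
  i=6: -0.6649·-2.9395 − 2.5501·-2.4292 = +8.1491 (running +44.6232)
  i=7: 2.5501·-0.1089 − 3.6361·-2.9395 = +10.4107 (running +55.0339)
Area = |Σ|/2 = |55.0339|/2 = 27.5169

Area at t=0.141: 27.5169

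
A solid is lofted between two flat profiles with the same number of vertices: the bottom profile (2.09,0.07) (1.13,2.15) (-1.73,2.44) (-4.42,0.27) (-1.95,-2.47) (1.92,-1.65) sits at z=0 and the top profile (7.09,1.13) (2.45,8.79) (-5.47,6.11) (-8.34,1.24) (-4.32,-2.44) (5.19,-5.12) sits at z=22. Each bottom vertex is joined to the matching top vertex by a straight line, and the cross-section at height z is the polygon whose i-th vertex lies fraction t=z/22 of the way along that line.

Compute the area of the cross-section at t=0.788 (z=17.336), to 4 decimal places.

Cross-section at t=0.788: each vertex is (1-t)·p0[i] + t·p1[i].
  v1: (1-0.788)·(2.09,0.07) + 0.788·(7.09,1.13) = (6.0300,0.9053)
  v2: (1-0.788)·(1.13,2.15) + 0.788·(2.45,8.79) = (2.1702,7.3823)
  v3: (1-0.788)·(-1.73,2.44) + 0.788·(-5.47,6.11) = (-4.6771,5.3320)
  v4: (1-0.788)·(-4.42,0.27) + 0.788·(-8.34,1.24) = (-7.5090,1.0344)
  v5: (1-0.788)·(-1.95,-2.47) + 0.788·(-4.32,-2.44) = (-3.8176,-2.4464)
  v6: (1-0.788)·(1.92,-1.65) + 0.788·(5.19,-5.12) = (4.4968,-4.3844)
Shoelace sum Σ(x_i·y_{i+1} − x_{i+1}·y_i):
  i=1: 6.0300·7.3823 − 2.1702·0.9053 = +42.5508 (running +42.5508)
  i=2: 2.1702·5.3320 − -4.6771·7.3823 = +46.0992 (running +88.6500)
  i=3: -4.6771·1.0344 − -7.5090·5.3320 = +35.1996 (running +123.8496)
  i=4: -7.5090·-2.4464 − -3.8176·1.0344 = +22.3184 (running +146.1680)
  i=5: -3.8176·-4.3844 − 4.4968·-2.4464 = +27.7383 (running +173.9062)
  i=6: 4.4968·0.9053 − 6.0300·-4.3844 = +30.5085 (running +204.4148)
Area = |Σ|/2 = |204.4148|/2 = 102.2074

Area at t=0.788: 102.2074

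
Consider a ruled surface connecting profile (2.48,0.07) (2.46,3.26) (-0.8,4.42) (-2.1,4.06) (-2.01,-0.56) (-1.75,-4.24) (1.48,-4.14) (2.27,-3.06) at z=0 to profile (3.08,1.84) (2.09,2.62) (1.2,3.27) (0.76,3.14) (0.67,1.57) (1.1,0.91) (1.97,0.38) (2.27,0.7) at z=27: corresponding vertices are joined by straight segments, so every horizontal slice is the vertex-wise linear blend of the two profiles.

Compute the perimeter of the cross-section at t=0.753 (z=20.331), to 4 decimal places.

Perimeter at t=0.753: 11.6152

Cross-section at t=0.753: each vertex is (1-t)·p0[i] + t·p1[i].
  v1: (1-0.753)·(2.48,0.07) + 0.753·(3.08,1.84) = (2.9318,1.4028)
  v2: (1-0.753)·(2.46,3.26) + 0.753·(2.09,2.62) = (2.1814,2.7781)
  v3: (1-0.753)·(-0.8,4.42) + 0.753·(1.2,3.27) = (0.7060,3.5541)
  v4: (1-0.753)·(-2.1,4.06) + 0.753·(0.76,3.14) = (0.0536,3.3672)
  v5: (1-0.753)·(-2.01,-0.56) + 0.753·(0.67,1.57) = (0.0080,1.0439)
  v6: (1-0.753)·(-1.75,-4.24) + 0.753·(1.1,0.91) = (0.3961,-0.3620)
  v7: (1-0.753)·(1.48,-4.14) + 0.753·(1.97,0.38) = (1.8490,-0.7364)
  v8: (1-0.753)·(2.27,-3.06) + 0.753·(2.27,0.7) = (2.2700,-0.2287)
Perimeter = Σ |v_{i+1} − v_i|:
  edge 1→2: √(-0.7504² + 1.3753²) = 1.5667 (running 1.5667)
  edge 2→3: √(-1.4754² + 0.7760²) = 1.6670 (running 3.2337)
  edge 3→4: √(-0.6524² + -0.1868²) = 0.6786 (running 3.9123)
  edge 4→5: √(-0.0455² + -2.3233²) = 2.3238 (running 6.2361)
  edge 5→6: √(0.3880² + -1.4059²) = 1.4585 (running 7.6946)
  edge 6→7: √(1.4529² + -0.3744²) = 1.5004 (running 9.1950)
  edge 7→8: √(0.4210² + 0.5077²) = 0.6596 (running 9.8546)
  edge 8→1: √(0.6618² + 1.6315²) = 1.7606 (running 11.6152)
Perimeter = 11.6152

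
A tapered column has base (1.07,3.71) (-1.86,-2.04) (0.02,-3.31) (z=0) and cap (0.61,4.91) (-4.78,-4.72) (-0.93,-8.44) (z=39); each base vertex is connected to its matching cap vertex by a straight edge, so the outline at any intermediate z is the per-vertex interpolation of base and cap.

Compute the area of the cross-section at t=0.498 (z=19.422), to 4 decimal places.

Cross-section at t=0.498: each vertex is (1-t)·p0[i] + t·p1[i].
  v1: (1-0.498)·(1.07,3.71) + 0.498·(0.61,4.91) = (0.8409,4.3076)
  v2: (1-0.498)·(-1.86,-2.04) + 0.498·(-4.78,-4.72) = (-3.3142,-3.3746)
  v3: (1-0.498)·(0.02,-3.31) + 0.498·(-0.93,-8.44) = (-0.4531,-5.8647)
Shoelace sum Σ(x_i·y_{i+1} − x_{i+1}·y_i):
  i=1: 0.8409·-3.3746 − -3.3142·4.3076 = +11.4383 (running +11.4383)
  i=2: -3.3142·-5.8647 − -0.4531·-3.3746 = +17.9076 (running +29.3459)
  i=3: -0.4531·4.3076 − 0.8409·-5.8647 = +2.9800 (running +32.3259)
Area = |Σ|/2 = |32.3259|/2 = 16.1630

Area at t=0.498: 16.1630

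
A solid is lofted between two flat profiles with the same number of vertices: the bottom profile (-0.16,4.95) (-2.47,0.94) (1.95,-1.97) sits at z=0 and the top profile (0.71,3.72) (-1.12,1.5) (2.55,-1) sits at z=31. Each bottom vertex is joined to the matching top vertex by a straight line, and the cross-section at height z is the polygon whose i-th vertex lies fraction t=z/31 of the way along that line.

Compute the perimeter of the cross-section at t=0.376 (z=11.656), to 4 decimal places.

Cross-section at t=0.376: each vertex is (1-t)·p0[i] + t·p1[i].
  v1: (1-0.376)·(-0.16,4.95) + 0.376·(0.71,3.72) = (0.1671,4.4875)
  v2: (1-0.376)·(-2.47,0.94) + 0.376·(-1.12,1.5) = (-1.9624,1.1506)
  v3: (1-0.376)·(1.95,-1.97) + 0.376·(2.55,-1) = (2.1756,-1.6053)
Perimeter = Σ |v_{i+1} − v_i|:
  edge 1→2: √(-2.1295² + -3.3370²) = 3.9586 (running 3.9586)
  edge 2→3: √(4.1380² + -2.7558²) = 4.9717 (running 8.9302)
  edge 3→1: √(-2.0085² + 6.0928²) = 6.4153 (running 15.3456)
Perimeter = 15.3456

Perimeter at t=0.376: 15.3456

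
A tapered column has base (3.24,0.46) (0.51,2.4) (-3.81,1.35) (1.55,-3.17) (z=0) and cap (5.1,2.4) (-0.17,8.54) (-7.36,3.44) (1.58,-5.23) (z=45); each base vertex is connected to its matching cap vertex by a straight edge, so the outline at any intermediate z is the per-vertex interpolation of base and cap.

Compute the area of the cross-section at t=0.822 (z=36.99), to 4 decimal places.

Area at t=0.822: 69.9439

Cross-section at t=0.822: each vertex is (1-t)·p0[i] + t·p1[i].
  v1: (1-0.822)·(3.24,0.46) + 0.822·(5.1,2.4) = (4.7689,2.0547)
  v2: (1-0.822)·(0.51,2.4) + 0.822·(-0.17,8.54) = (-0.0490,7.4471)
  v3: (1-0.822)·(-3.81,1.35) + 0.822·(-7.36,3.44) = (-6.7281,3.0680)
  v4: (1-0.822)·(1.55,-3.17) + 0.822·(1.58,-5.23) = (1.5747,-4.8633)
Shoelace sum Σ(x_i·y_{i+1} − x_{i+1}·y_i):
  i=1: 4.7689·7.4471 − -0.0490·2.0547 = +35.6151 (running +35.6151)
  i=2: -0.0490·3.0680 − -6.7281·7.4471 = +49.9545 (running +85.5696)
  i=3: -6.7281·-4.8633 − 1.5747·3.0680 = +27.8899 (running +113.4595)
  i=4: 1.5747·2.0547 − 4.7689·-4.8633 = +26.4282 (running +139.8877)
Area = |Σ|/2 = |139.8877|/2 = 69.9439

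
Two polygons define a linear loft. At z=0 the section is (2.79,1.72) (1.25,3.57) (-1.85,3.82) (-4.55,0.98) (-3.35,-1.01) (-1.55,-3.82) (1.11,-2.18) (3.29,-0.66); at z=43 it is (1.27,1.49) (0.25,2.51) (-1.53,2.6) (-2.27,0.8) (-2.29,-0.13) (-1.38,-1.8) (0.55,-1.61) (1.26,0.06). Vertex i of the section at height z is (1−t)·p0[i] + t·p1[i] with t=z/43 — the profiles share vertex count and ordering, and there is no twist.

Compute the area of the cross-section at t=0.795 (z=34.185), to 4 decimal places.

Cross-section at t=0.795: each vertex is (1-t)·p0[i] + t·p1[i].
  v1: (1-0.795)·(2.79,1.72) + 0.795·(1.27,1.49) = (1.5816,1.5372)
  v2: (1-0.795)·(1.25,3.57) + 0.795·(0.25,2.51) = (0.4550,2.7273)
  v3: (1-0.795)·(-1.85,3.82) + 0.795·(-1.53,2.6) = (-1.5956,2.8501)
  v4: (1-0.795)·(-4.55,0.98) + 0.795·(-2.27,0.8) = (-2.7374,0.8369)
  v5: (1-0.795)·(-3.35,-1.01) + 0.795·(-2.29,-0.13) = (-2.5073,-0.3104)
  v6: (1-0.795)·(-1.55,-3.82) + 0.795·(-1.38,-1.8) = (-1.4148,-2.2141)
  v7: (1-0.795)·(1.11,-2.18) + 0.795·(0.55,-1.61) = (0.6648,-1.7269)
  v8: (1-0.795)·(3.29,-0.66) + 0.795·(1.26,0.06) = (1.6761,-0.0876)
Shoelace sum Σ(x_i·y_{i+1} − x_{i+1}·y_i):
  i=1: 1.5816·2.7273 − 0.4550·1.5372 = +3.6141 (running +3.6141)
  i=2: 0.4550·2.8501 − -1.5956·2.7273 = +5.6485 (running +9.2626)
  i=3: -1.5956·0.8369 − -2.7374·2.8501 = +6.4665 (running +15.7291)
  i=4: -2.7374·-0.3104 − -2.5073·0.8369 = +2.9480 (running +18.6771)
  i=5: -2.5073·-2.2141 − -1.4148·-0.3104 = +5.1122 (running +23.7894)
  i=6: -1.4148·-1.7269 − 0.6648·-2.2141 = +3.9152 (running +27.7045)
  i=7: 0.6648·-0.0876 − 1.6761·-1.7269 = +2.8362 (running +30.5408)
  i=8: 1.6761·1.5372 − 1.5816·-0.0876 = +2.7150 (running +33.2558)
Area = |Σ|/2 = |33.2558|/2 = 16.6279

Area at t=0.795: 16.6279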